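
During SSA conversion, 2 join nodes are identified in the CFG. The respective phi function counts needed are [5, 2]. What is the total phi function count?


Total phi functions = sum of phi functions at each join node
= 5 + 2 = 7

7


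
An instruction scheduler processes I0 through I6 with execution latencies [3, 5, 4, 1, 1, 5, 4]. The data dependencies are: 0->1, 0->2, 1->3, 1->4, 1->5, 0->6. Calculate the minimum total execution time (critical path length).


Compute longest path through dependency graph: dist(Ik) = max over predecessors of dist + latency(Ik).
dist(I0) = latency 3 = 3
dist(I1) = dist(I0) + 5 = 3 + 5 = 8
dist(I2) = dist(I0) + 4 = 3 + 4 = 7
dist(I3) = dist(I1) + 1 = 8 + 1 = 9
dist(I4) = dist(I1) + 1 = 8 + 1 = 9
dist(I5) = dist(I1) + 5 = 8 + 5 = 13
dist(I6) = dist(I0) + 4 = 3 + 4 = 7
Critical path = max dist = 13

13


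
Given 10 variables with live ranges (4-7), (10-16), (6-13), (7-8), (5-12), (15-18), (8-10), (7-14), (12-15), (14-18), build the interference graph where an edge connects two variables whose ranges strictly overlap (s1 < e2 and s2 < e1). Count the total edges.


Check all pairs for overlapping intervals.
Two intervals (s1,e1) and (s2,e2) overlap if s1 < e2 and s2 < e1.
v0 (4-7) vs v1..v9: overlaps v2, v4 -> 2
v1 (10-16) vs v2..v9: overlaps v2, v4, v5, v7, v8, v9 -> 6
v2 (6-13) vs v3..v9: overlaps v3, v4, v6, v7, v8 -> 5
v3 (7-8) vs v4..v9: overlaps v4, v7 -> 2
v4 (5-12) vs v5..v9: overlaps v6, v7 -> 2
v5 (15-18) vs v6..v9: overlaps v9 -> 1
v6 (8-10) vs v7..v9: overlaps v7 -> 1
v7 (7-14) vs v8..v9: overlaps v8 -> 1
v8 (12-15) vs v9: overlaps v9 -> 1
Total overlapping pairs = 2 + 6 + 5 + 2 + 2 + 1 + 1 + 1 + 1 = 21

21


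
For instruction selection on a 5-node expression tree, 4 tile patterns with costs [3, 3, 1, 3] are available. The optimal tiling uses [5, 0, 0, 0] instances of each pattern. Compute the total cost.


Total cost = sum(count_i * cost_i)
= 5*3 + 0*3 + 0*1 + 0*3
= 15

15


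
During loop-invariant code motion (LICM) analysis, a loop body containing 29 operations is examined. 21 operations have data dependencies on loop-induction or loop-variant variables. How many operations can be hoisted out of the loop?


Invariant candidates = total - loop-dependent
= 29 - 21 = 8

8


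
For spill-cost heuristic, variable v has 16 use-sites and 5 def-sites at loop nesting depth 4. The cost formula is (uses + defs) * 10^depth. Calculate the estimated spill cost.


uses + defs = 16 + 5 = 21
10^4 = 10000
Spill cost = 21 * 10000 = 210000

210000


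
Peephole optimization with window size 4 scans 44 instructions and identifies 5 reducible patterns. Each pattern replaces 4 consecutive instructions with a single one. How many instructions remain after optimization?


Each match removes 3 instructions.
Total removed = 5 * 3 = 15
Remaining = 44 - 15 = 29

29


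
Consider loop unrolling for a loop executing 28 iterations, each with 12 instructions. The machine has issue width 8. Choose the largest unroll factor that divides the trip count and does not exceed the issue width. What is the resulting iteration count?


Largest divisor of 28 <= 8 is 7
New iterations = 28 / 7 = 4

4


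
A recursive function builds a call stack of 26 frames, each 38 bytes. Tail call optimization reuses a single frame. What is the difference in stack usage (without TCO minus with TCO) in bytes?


Without TCO: 26 * 38 = 988 bytes
With TCO: reuse 1 frame = 38 bytes
Savings = 988 - 38 = 950

950


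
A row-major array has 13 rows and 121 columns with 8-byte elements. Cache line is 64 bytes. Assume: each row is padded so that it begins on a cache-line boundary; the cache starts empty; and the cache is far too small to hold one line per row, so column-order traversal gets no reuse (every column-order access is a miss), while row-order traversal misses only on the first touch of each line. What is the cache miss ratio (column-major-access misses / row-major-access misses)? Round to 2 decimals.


Each row occupies 121 * 8 = 968 bytes and starts on a line boundary, so it spans ceil(968 / 64) = 16 cache lines.
Row-major traversal misses (one per line touched): 13 * ceil(121 * 8 / 64) = 208
Column-major traversal misses (no reuse, every access misses): 13 * 121 = 1573
Ratio = 1573 / 208 = 7.56

7.56


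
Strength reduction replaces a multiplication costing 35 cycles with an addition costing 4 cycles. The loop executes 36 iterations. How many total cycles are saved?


Per-iteration saving = 35 - 4 = 31
Total saved = 36 * 31 = 1116

1116


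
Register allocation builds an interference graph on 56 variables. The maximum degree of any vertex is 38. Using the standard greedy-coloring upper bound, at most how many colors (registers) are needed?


Greedy coloring never needs more than (max_degree + 1) colors: when coloring a vertex, at most max_degree neighbors are already colored.
Upper bound = 38 + 1 = 39

39


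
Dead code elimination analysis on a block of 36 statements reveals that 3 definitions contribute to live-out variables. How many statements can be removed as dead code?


Dead code = total statements - live definitions
= 36 - 3 = 33

33


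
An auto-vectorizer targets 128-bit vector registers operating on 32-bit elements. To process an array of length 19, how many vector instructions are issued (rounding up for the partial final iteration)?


Width = 128 / 32 = 4 elements per vector op
Iterations = ceil(19 / 4) = 5

5


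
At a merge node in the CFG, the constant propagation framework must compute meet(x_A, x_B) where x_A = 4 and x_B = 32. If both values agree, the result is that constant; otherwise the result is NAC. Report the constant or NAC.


Meet operation: if both paths give the same constant, result is that constant; if they differ, result is NAC (not-a-constant).
Path A: 4, Path B: 32 -> differ
Result: not-a-constant -> NAC

NAC


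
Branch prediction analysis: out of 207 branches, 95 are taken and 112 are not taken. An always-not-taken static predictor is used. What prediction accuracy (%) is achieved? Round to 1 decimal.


Predictor: always-not-taken
Correct predictions = 112
Accuracy = 112 / 207 * 100 = 54.1%

54.1


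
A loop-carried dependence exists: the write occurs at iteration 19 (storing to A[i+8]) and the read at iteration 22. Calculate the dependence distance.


Distance = read iteration - write iteration
= 22 - 19 = 3

3


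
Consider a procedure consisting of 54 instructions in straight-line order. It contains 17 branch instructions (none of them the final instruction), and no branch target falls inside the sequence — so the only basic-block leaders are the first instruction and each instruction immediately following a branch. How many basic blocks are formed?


With no in-sequence branch targets, the leaders are the first instruction plus the instruction after each branch.
Number of basic blocks = branches + 1
= 17 + 1 = 18

18


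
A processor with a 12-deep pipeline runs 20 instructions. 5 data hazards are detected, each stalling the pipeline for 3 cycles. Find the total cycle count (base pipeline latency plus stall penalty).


Base cycles = 12 + 20 - 1 = 31
Total stalls = 5 * 3 = 15
Total = 31 + 15 = 46

46


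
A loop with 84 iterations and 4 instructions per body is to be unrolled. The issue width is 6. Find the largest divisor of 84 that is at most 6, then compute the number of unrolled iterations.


Largest divisor of 84 <= 6 is 6
New iterations = 84 / 6 = 14

14


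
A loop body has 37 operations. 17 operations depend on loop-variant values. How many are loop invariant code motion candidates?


Invariant candidates = total - loop-dependent
= 37 - 17 = 20

20


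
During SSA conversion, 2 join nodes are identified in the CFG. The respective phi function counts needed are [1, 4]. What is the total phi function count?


Total phi functions = sum of phi functions at each join node
= 1 + 4 = 5

5


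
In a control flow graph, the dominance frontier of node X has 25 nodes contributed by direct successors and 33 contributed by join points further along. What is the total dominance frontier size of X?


DF(X) = direct successor contributions + join point contributions
= 25 + 33 = 58

58


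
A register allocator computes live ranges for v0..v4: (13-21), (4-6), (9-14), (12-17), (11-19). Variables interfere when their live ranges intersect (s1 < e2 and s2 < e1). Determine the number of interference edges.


Check all pairs for overlapping intervals.
Two intervals (s1,e1) and (s2,e2) overlap if s1 < e2 and s2 < e1.
v0 (13-21) vs v1..v4: overlaps v2, v3, v4 -> 3
v1 (4-6) vs v2..v4: overlaps none -> 0
v2 (9-14) vs v3..v4: overlaps v3, v4 -> 2
v3 (12-17) vs v4: overlaps v4 -> 1
Total overlapping pairs = 3 + 0 + 2 + 1 = 6

6


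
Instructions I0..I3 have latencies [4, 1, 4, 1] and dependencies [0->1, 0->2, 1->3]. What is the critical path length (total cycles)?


Compute longest path through dependency graph: dist(Ik) = max over predecessors of dist + latency(Ik).
dist(I0) = latency 4 = 4
dist(I1) = dist(I0) + 1 = 4 + 1 = 5
dist(I2) = dist(I0) + 4 = 4 + 4 = 8
dist(I3) = dist(I1) + 1 = 5 + 1 = 6
Critical path = max dist = 8

8


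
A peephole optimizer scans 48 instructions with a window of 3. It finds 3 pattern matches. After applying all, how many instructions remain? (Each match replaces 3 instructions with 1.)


Each match removes 2 instructions.
Total removed = 3 * 2 = 6
Remaining = 48 - 6 = 42

42


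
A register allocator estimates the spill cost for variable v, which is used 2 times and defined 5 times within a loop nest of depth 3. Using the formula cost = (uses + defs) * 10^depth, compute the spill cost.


uses + defs = 2 + 5 = 7
10^3 = 1000
Spill cost = 7 * 1000 = 7000

7000


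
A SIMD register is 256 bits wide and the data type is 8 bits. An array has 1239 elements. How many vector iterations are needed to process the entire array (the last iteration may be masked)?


Width = 256 / 8 = 32 elements per vector op
Iterations = ceil(1239 / 32) = 39

39


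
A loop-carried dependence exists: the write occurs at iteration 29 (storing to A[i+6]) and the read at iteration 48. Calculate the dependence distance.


Distance = read iteration - write iteration
= 48 - 29 = 19

19


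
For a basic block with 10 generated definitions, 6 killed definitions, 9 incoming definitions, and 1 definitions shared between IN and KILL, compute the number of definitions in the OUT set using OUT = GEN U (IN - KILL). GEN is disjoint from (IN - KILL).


IN - KILL: 9 - 1 = 8 surviving definitions
OUT = GEN + surviving = 10 + 8 = 18

18


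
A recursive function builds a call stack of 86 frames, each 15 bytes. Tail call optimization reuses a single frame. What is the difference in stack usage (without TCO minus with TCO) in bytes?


Without TCO: 86 * 15 = 1290 bytes
With TCO: reuse 1 frame = 15 bytes
Savings = 1290 - 15 = 1275

1275


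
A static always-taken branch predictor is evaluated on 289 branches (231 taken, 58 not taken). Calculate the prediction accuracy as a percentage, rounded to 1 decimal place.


Predictor: always-taken
Correct predictions = 231
Accuracy = 231 / 289 * 100 = 79.9%

79.9


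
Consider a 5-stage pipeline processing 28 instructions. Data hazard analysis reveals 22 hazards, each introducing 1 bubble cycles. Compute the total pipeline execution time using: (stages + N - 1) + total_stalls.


Base cycles = 5 + 28 - 1 = 32
Total stalls = 22 * 1 = 22
Total = 32 + 22 = 54

54


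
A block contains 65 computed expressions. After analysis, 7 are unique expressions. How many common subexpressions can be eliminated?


CSE count = total expressions - unique expressions
= 65 - 7 = 58

58


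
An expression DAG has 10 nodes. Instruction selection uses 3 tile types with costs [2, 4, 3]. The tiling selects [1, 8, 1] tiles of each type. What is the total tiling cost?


Total cost = sum(count_i * cost_i)
= 1*2 + 8*4 + 1*3
= 37

37


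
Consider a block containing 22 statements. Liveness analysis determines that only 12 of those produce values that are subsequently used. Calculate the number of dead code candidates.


Dead code = total statements - live definitions
= 22 - 12 = 10

10


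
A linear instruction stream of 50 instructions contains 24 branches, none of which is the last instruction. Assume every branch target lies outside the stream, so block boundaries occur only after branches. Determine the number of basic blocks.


With no in-sequence branch targets, the leaders are the first instruction plus the instruction after each branch.
Number of basic blocks = branches + 1
= 24 + 1 = 25

25


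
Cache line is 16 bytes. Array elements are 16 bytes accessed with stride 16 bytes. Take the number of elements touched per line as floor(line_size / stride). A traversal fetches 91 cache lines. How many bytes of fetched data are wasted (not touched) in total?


Elements per line = floor(16 / 16) = 1
Bytes used per line = 1 * 16 = 16
Wasted per line = 16 - 16 = 0
Total wasted = 0 * 91 = 0

0


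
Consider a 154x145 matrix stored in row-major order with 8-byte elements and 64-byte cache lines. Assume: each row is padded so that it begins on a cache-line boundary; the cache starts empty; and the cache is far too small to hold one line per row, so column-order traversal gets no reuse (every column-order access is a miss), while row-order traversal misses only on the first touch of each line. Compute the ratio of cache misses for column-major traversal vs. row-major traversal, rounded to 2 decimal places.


Each row occupies 145 * 8 = 1160 bytes and starts on a line boundary, so it spans ceil(1160 / 64) = 19 cache lines.
Row-major traversal misses (one per line touched): 154 * ceil(145 * 8 / 64) = 2926
Column-major traversal misses (no reuse, every access misses): 154 * 145 = 22330
Ratio = 22330 / 2926 = 7.63

7.63


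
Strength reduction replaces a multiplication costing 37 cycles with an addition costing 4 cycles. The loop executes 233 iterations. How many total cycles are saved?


Per-iteration saving = 37 - 4 = 33
Total saved = 233 * 33 = 7689

7689


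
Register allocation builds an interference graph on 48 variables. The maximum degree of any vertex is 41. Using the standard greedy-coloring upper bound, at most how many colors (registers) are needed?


Greedy coloring never needs more than (max_degree + 1) colors: when coloring a vertex, at most max_degree neighbors are already colored.
Upper bound = 41 + 1 = 42

42


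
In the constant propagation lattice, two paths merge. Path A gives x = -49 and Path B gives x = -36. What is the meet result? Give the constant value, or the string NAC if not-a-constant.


Meet operation: if both paths give the same constant, result is that constant; if they differ, result is NAC (not-a-constant).
Path A: -49, Path B: -36 -> differ
Result: not-a-constant -> NAC

NAC


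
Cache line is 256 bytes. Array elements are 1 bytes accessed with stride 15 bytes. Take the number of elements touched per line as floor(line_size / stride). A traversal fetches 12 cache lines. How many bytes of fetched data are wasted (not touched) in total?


Elements per line = floor(256 / 15) = 17
Bytes used per line = 17 * 1 = 17
Wasted per line = 256 - 17 = 239
Total wasted = 239 * 12 = 2868

2868


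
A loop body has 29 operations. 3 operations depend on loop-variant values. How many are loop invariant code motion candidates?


Invariant candidates = total - loop-dependent
= 29 - 3 = 26

26


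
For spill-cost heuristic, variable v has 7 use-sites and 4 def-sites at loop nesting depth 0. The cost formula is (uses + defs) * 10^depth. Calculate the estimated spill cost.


uses + defs = 7 + 4 = 11
10^0 = 1
Spill cost = 11 * 1 = 11

11


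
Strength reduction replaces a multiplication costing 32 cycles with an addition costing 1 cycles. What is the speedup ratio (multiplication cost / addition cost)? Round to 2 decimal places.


Ratio = mult_cost / add_cost = 32 / 1 = 32.0

32.0


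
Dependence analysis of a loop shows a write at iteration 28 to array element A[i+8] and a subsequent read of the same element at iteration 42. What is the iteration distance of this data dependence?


Distance = read iteration - write iteration
= 42 - 28 = 14

14


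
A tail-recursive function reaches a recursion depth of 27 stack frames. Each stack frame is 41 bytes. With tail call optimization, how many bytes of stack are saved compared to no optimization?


Without TCO: 27 * 41 = 1107 bytes
With TCO: reuse 1 frame = 41 bytes
Savings = 1107 - 41 = 1066

1066


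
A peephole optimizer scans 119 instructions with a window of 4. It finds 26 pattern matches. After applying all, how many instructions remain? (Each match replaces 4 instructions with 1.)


Each match removes 3 instructions.
Total removed = 26 * 3 = 78
Remaining = 119 - 78 = 41

41


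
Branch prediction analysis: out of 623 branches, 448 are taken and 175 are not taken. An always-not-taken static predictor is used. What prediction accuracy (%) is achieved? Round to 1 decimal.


Predictor: always-not-taken
Correct predictions = 175
Accuracy = 175 / 623 * 100 = 28.1%

28.1


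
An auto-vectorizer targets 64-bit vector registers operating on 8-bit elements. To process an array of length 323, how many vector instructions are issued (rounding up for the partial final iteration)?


Width = 64 / 8 = 8 elements per vector op
Iterations = ceil(323 / 8) = 41

41


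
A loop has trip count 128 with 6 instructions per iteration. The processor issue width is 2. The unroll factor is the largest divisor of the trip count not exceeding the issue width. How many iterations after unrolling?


Largest divisor of 128 <= 2 is 2
New iterations = 128 / 2 = 64

64


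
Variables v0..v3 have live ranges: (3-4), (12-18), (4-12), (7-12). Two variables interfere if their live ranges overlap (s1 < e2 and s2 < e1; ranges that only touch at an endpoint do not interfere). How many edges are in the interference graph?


Check all pairs for overlapping intervals.
Two intervals (s1,e1) and (s2,e2) overlap if s1 < e2 and s2 < e1.
v0 (3-4) vs v1..v3: overlaps none -> 0
v1 (12-18) vs v2..v3: overlaps none -> 0
v2 (4-12) vs v3: overlaps v3 -> 1
Total overlapping pairs = 0 + 0 + 1 = 1

1


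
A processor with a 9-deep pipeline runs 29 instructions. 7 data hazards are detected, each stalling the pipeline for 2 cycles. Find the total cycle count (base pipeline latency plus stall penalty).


Base cycles = 9 + 29 - 1 = 37
Total stalls = 7 * 2 = 14
Total = 37 + 14 = 51

51


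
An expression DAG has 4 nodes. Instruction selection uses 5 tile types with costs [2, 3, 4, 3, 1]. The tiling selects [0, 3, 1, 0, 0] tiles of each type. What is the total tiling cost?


Total cost = sum(count_i * cost_i)
= 0*2 + 3*3 + 1*4 + 0*3 + 0*1
= 13

13


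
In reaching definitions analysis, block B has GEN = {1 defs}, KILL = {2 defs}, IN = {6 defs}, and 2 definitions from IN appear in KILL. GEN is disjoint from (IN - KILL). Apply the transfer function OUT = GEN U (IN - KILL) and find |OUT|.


IN - KILL: 6 - 2 = 4 surviving definitions
OUT = GEN + surviving = 1 + 4 = 5

5


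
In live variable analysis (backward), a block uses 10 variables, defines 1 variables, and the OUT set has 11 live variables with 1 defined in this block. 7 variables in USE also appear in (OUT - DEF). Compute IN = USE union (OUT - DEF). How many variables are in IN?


OUT - DEF: 11 - 1 = 10
|IN| = |USE| + |OUT - DEF| - |USE ∩ (OUT - DEF)| = 10 + 10 - 7 = 13

13


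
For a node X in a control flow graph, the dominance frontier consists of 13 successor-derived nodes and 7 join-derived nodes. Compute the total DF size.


DF(X) = direct successor contributions + join point contributions
= 13 + 7 = 20

20


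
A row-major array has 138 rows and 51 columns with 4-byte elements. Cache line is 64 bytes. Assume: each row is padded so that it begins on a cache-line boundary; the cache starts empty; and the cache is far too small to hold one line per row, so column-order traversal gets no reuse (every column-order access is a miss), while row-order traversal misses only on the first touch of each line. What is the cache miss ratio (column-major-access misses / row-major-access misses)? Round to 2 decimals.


Each row occupies 51 * 4 = 204 bytes and starts on a line boundary, so it spans ceil(204 / 64) = 4 cache lines.
Row-major traversal misses (one per line touched): 138 * ceil(51 * 4 / 64) = 552
Column-major traversal misses (no reuse, every access misses): 138 * 51 = 7038
Ratio = 7038 / 552 = 12.75

12.75


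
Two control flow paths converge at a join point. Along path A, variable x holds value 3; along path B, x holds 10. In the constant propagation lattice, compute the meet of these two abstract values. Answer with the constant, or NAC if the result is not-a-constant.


Meet operation: if both paths give the same constant, result is that constant; if they differ, result is NAC (not-a-constant).
Path A: 3, Path B: 10 -> differ
Result: not-a-constant -> NAC

NAC


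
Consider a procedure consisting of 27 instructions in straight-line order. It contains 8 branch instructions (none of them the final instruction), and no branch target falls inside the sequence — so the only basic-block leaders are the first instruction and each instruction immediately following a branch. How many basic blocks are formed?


With no in-sequence branch targets, the leaders are the first instruction plus the instruction after each branch.
Number of basic blocks = branches + 1
= 8 + 1 = 9

9


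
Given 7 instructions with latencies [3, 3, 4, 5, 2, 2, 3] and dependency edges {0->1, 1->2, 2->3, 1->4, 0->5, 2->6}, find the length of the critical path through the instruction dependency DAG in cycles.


Compute longest path through dependency graph: dist(Ik) = max over predecessors of dist + latency(Ik).
dist(I0) = latency 3 = 3
dist(I1) = dist(I0) + 3 = 3 + 3 = 6
dist(I2) = dist(I1) + 4 = 6 + 4 = 10
dist(I3) = dist(I2) + 5 = 10 + 5 = 15
dist(I4) = dist(I1) + 2 = 6 + 2 = 8
dist(I5) = dist(I0) + 2 = 3 + 2 = 5
dist(I6) = dist(I2) + 3 = 10 + 3 = 13
Critical path = max dist = 15

15


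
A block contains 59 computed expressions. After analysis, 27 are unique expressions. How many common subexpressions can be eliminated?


CSE count = total expressions - unique expressions
= 59 - 27 = 32

32


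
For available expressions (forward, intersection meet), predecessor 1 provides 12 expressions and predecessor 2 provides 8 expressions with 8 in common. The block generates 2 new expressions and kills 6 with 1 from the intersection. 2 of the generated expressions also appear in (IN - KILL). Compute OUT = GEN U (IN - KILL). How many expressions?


IN = intersection of predecessors = 8
IN - KILL = 8 - 1 = 7
|OUT| = |GEN| + |IN - KILL| - |GEN ∩ (IN - KILL)| = 2 + 7 - 2 = 7

7


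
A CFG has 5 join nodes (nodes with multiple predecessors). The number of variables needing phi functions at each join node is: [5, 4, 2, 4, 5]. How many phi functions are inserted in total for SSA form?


Total phi functions = sum of phi functions at each join node
= 5 + 4 + 2 + 4 + 5 = 20

20


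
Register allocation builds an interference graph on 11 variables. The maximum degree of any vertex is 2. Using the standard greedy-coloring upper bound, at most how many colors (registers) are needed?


Greedy coloring never needs more than (max_degree + 1) colors: when coloring a vertex, at most max_degree neighbors are already colored.
Upper bound = 2 + 1 = 3

3


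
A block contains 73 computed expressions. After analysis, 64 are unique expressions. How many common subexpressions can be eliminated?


CSE count = total expressions - unique expressions
= 73 - 64 = 9

9


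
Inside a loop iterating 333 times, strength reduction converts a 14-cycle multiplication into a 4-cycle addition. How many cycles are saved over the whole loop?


Per-iteration saving = 14 - 4 = 10
Total saved = 333 * 10 = 3330

3330


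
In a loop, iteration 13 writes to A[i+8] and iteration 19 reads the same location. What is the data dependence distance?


Distance = read iteration - write iteration
= 19 - 13 = 6

6


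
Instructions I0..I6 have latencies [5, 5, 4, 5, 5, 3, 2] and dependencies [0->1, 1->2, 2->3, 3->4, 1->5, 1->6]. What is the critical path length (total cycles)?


Compute longest path through dependency graph: dist(Ik) = max over predecessors of dist + latency(Ik).
dist(I0) = latency 5 = 5
dist(I1) = dist(I0) + 5 = 5 + 5 = 10
dist(I2) = dist(I1) + 4 = 10 + 4 = 14
dist(I3) = dist(I2) + 5 = 14 + 5 = 19
dist(I4) = dist(I3) + 5 = 19 + 5 = 24
dist(I5) = dist(I1) + 3 = 10 + 3 = 13
dist(I6) = dist(I1) + 2 = 10 + 2 = 12
Critical path = max dist = 24

24


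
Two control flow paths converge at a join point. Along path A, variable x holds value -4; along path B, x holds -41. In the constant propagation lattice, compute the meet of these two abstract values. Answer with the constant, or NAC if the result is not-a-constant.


Meet operation: if both paths give the same constant, result is that constant; if they differ, result is NAC (not-a-constant).
Path A: -4, Path B: -41 -> differ
Result: not-a-constant -> NAC

NAC


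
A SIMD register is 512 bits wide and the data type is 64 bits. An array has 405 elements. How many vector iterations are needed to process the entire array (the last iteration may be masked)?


Width = 512 / 64 = 8 elements per vector op
Iterations = ceil(405 / 8) = 51

51


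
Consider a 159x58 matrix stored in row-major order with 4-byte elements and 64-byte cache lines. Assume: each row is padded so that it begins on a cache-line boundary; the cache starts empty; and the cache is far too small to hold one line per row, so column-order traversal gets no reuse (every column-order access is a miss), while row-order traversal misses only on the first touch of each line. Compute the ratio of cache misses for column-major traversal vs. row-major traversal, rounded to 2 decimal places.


Each row occupies 58 * 4 = 232 bytes and starts on a line boundary, so it spans ceil(232 / 64) = 4 cache lines.
Row-major traversal misses (one per line touched): 159 * ceil(58 * 4 / 64) = 636
Column-major traversal misses (no reuse, every access misses): 159 * 58 = 9222
Ratio = 9222 / 636 = 14.5

14.5


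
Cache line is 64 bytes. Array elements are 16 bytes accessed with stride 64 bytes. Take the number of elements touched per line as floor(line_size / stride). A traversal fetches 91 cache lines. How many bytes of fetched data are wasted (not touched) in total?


Elements per line = floor(64 / 64) = 1
Bytes used per line = 1 * 16 = 16
Wasted per line = 64 - 16 = 48
Total wasted = 48 * 91 = 4368

4368


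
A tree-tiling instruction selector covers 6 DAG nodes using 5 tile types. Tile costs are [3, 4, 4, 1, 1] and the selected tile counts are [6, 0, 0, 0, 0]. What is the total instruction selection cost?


Total cost = sum(count_i * cost_i)
= 6*3 + 0*4 + 0*4 + 0*1 + 0*1
= 18

18


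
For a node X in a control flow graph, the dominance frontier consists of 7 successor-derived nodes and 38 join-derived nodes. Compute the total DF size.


DF(X) = direct successor contributions + join point contributions
= 7 + 38 = 45

45


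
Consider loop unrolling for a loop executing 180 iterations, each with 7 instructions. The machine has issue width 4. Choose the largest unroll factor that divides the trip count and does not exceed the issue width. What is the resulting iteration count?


Largest divisor of 180 <= 4 is 4
New iterations = 180 / 4 = 45

45


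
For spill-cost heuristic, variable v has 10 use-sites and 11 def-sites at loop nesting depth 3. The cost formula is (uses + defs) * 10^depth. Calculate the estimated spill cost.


uses + defs = 10 + 11 = 21
10^3 = 1000
Spill cost = 21 * 1000 = 21000

21000


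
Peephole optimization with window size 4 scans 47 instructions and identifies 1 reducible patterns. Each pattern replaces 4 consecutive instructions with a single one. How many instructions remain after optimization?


Each match removes 3 instructions.
Total removed = 1 * 3 = 3
Remaining = 47 - 3 = 44

44


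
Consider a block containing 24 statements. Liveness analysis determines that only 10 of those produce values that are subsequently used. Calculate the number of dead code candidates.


Dead code = total statements - live definitions
= 24 - 10 = 14

14


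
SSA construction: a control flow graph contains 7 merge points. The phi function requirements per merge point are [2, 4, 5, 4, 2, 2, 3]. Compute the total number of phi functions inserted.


Total phi functions = sum of phi functions at each join node
= 2 + 4 + 5 + 4 + 2 + 2 + 3 = 22

22


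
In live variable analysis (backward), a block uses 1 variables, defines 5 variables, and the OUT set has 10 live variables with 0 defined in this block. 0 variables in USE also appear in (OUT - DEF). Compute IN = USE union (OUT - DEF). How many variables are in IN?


OUT - DEF: 10 - 0 = 10
|IN| = |USE| + |OUT - DEF| - |USE ∩ (OUT - DEF)| = 1 + 10 - 0 = 11

11


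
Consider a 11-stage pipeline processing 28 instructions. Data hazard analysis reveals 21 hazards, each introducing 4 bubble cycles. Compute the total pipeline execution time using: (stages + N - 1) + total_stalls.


Base cycles = 11 + 28 - 1 = 38
Total stalls = 21 * 4 = 84
Total = 38 + 84 = 122

122


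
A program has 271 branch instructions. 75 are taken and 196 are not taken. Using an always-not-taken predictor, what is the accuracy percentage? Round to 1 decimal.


Predictor: always-not-taken
Correct predictions = 196
Accuracy = 196 / 271 * 100 = 72.3%

72.3


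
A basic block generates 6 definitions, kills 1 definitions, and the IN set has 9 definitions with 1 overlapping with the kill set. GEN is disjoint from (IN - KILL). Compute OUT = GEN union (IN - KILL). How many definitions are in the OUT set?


IN - KILL: 9 - 1 = 8 surviving definitions
OUT = GEN + surviving = 6 + 8 = 14

14


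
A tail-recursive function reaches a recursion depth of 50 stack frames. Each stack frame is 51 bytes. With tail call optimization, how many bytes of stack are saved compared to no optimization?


Without TCO: 50 * 51 = 2550 bytes
With TCO: reuse 1 frame = 51 bytes
Savings = 2550 - 51 = 2499

2499


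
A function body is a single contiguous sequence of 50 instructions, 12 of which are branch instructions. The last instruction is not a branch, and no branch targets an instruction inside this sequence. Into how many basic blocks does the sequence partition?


With no in-sequence branch targets, the leaders are the first instruction plus the instruction after each branch.
Number of basic blocks = branches + 1
= 12 + 1 = 13

13


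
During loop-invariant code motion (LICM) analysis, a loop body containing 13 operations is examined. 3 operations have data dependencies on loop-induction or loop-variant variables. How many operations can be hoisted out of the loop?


Invariant candidates = total - loop-dependent
= 13 - 3 = 10

10


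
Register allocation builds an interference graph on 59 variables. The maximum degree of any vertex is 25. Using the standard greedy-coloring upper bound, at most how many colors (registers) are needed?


Greedy coloring never needs more than (max_degree + 1) colors: when coloring a vertex, at most max_degree neighbors are already colored.
Upper bound = 25 + 1 = 26

26


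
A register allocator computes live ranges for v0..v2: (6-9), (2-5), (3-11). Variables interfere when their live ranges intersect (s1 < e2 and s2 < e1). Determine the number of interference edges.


Check all pairs for overlapping intervals.
Two intervals (s1,e1) and (s2,e2) overlap if s1 < e2 and s2 < e1.
v0 (6-9) vs v1..v2: overlaps v2 -> 1
v1 (2-5) vs v2: overlaps v2 -> 1
Total overlapping pairs = 1 + 1 = 2

2


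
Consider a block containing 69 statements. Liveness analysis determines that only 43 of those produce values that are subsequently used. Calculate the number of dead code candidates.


Dead code = total statements - live definitions
= 69 - 43 = 26

26


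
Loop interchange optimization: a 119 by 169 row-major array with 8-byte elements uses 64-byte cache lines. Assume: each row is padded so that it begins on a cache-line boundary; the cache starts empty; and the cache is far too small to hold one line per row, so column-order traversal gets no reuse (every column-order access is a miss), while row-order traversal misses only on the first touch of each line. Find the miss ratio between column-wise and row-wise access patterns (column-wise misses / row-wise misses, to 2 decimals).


Each row occupies 169 * 8 = 1352 bytes and starts on a line boundary, so it spans ceil(1352 / 64) = 22 cache lines.
Row-major traversal misses (one per line touched): 119 * ceil(169 * 8 / 64) = 2618
Column-major traversal misses (no reuse, every access misses): 119 * 169 = 20111
Ratio = 20111 / 2618 = 7.68

7.68


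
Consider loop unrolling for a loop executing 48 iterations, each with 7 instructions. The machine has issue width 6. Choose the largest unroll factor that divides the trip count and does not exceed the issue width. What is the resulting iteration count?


Largest divisor of 48 <= 6 is 6
New iterations = 48 / 6 = 8

8


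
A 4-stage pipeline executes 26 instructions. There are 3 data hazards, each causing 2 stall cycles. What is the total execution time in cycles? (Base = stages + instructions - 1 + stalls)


Base cycles = 4 + 26 - 1 = 29
Total stalls = 3 * 2 = 6
Total = 29 + 6 = 35

35


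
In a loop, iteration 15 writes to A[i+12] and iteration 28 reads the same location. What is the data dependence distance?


Distance = read iteration - write iteration
= 28 - 15 = 13

13


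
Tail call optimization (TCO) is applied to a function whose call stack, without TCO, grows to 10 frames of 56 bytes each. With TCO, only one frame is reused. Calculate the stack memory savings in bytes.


Without TCO: 10 * 56 = 560 bytes
With TCO: reuse 1 frame = 56 bytes
Savings = 560 - 56 = 504

504


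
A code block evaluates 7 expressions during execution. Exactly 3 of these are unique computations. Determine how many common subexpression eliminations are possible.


CSE count = total expressions - unique expressions
= 7 - 3 = 4

4


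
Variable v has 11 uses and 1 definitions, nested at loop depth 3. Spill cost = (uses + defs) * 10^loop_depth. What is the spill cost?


uses + defs = 11 + 1 = 12
10^3 = 1000
Spill cost = 12 * 1000 = 12000

12000


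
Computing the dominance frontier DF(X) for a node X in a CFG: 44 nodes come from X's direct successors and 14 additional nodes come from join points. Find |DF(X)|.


DF(X) = direct successor contributions + join point contributions
= 44 + 14 = 58

58


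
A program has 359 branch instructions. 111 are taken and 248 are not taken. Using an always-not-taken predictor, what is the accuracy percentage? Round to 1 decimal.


Predictor: always-not-taken
Correct predictions = 248
Accuracy = 248 / 359 * 100 = 69.1%

69.1


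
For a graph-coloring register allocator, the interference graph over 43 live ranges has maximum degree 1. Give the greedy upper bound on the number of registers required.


Greedy coloring never needs more than (max_degree + 1) colors: when coloring a vertex, at most max_degree neighbors are already colored.
Upper bound = 1 + 1 = 2

2


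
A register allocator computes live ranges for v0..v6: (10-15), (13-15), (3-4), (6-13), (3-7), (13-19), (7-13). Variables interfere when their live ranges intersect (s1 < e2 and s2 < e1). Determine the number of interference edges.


Check all pairs for overlapping intervals.
Two intervals (s1,e1) and (s2,e2) overlap if s1 < e2 and s2 < e1.
v0 (10-15) vs v1..v6: overlaps v1, v3, v5, v6 -> 4
v1 (13-15) vs v2..v6: overlaps v5 -> 1
v2 (3-4) vs v3..v6: overlaps v4 -> 1
v3 (6-13) vs v4..v6: overlaps v4, v6 -> 2
v4 (3-7) vs v5..v6: overlaps none -> 0
v5 (13-19) vs v6: overlaps none -> 0
Total overlapping pairs = 4 + 1 + 1 + 2 + 0 + 0 = 8

8


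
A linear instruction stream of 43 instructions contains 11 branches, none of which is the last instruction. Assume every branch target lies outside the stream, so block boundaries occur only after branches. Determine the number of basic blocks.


With no in-sequence branch targets, the leaders are the first instruction plus the instruction after each branch.
Number of basic blocks = branches + 1
= 11 + 1 = 12

12


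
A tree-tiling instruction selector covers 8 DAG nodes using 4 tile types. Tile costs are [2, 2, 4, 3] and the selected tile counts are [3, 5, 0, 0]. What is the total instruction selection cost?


Total cost = sum(count_i * cost_i)
= 3*2 + 5*2 + 0*4 + 0*3
= 16

16


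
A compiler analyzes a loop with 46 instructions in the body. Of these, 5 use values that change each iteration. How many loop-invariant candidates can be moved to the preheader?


Invariant candidates = total - loop-dependent
= 46 - 5 = 41

41


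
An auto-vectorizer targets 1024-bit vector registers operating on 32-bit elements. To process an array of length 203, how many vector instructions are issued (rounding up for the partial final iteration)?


Width = 1024 / 32 = 32 elements per vector op
Iterations = ceil(203 / 32) = 7

7


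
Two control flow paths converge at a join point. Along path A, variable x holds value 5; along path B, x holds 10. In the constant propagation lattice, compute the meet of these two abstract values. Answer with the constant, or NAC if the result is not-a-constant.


Meet operation: if both paths give the same constant, result is that constant; if they differ, result is NAC (not-a-constant).
Path A: 5, Path B: 10 -> differ
Result: not-a-constant -> NAC

NAC


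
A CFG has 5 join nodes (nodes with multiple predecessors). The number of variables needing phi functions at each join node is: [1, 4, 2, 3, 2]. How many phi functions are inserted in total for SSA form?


Total phi functions = sum of phi functions at each join node
= 1 + 4 + 2 + 3 + 2 = 12

12


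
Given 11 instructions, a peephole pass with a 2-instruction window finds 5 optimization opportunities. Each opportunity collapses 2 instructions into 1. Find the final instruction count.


Each match removes 1 instructions.
Total removed = 5 * 1 = 5
Remaining = 11 - 5 = 6

6


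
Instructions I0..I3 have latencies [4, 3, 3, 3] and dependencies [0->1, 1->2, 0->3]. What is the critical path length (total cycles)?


Compute longest path through dependency graph: dist(Ik) = max over predecessors of dist + latency(Ik).
dist(I0) = latency 4 = 4
dist(I1) = dist(I0) + 3 = 4 + 3 = 7
dist(I2) = dist(I1) + 3 = 7 + 3 = 10
dist(I3) = dist(I0) + 3 = 4 + 3 = 7
Critical path = max dist = 10

10


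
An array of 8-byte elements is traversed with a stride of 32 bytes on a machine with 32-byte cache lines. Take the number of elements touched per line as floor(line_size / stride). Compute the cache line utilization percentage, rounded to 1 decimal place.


Elements per cache line = floor(32 / 32) = 1
Bytes used = 1 * 8 = 8
Utilization = 8 / 32 * 100 = 25.0%

25.0


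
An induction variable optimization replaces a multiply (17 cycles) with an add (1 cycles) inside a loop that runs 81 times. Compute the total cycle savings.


Per-iteration saving = 17 - 1 = 16
Total saved = 81 * 16 = 1296

1296


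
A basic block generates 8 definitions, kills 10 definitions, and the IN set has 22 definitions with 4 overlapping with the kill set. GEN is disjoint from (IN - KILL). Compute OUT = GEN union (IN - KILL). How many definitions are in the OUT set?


IN - KILL: 22 - 4 = 18 surviving definitions
OUT = GEN + surviving = 8 + 18 = 26

26


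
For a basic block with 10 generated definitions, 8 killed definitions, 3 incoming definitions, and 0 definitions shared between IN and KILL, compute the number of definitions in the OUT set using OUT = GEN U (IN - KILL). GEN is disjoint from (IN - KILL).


IN - KILL: 3 - 0 = 3 surviving definitions
OUT = GEN + surviving = 10 + 3 = 13

13
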